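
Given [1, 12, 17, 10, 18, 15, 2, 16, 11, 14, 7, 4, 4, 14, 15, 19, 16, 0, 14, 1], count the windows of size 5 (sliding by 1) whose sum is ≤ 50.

1 12 17 10 18 → sum 58
12 17 10 18 15 → sum 72
17 10 18 15 2 → sum 62
10 18 15 2 16 → sum 61
18 15 2 16 11 → sum 62
15 2 16 11 14 → sum 58
2 16 11 14 7 → sum 50  ≤ 50 ✓
16 11 14 7 4 → sum 52
11 14 7 4 4 → sum 40  ≤ 50 ✓
14 7 4 4 14 → sum 43  ≤ 50 ✓
7 4 4 14 15 → sum 44  ≤ 50 ✓
4 4 14 15 19 → sum 56
4 14 15 19 16 → sum 68
14 15 19 16 0 → sum 64
15 19 16 0 14 → sum 64
19 16 0 14 1 → sum 50  ≤ 50 ✓
5 windows satisfy the condition.

5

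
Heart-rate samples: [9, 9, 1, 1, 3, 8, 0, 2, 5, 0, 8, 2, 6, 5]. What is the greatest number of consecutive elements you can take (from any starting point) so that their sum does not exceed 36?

11

Extend to the right; shrink from the left whenever the sum exceeds 36:
[9] sum 9 len 1
[9, 9] sum 18 len 2
[9, 9, 1] sum 19 len 3
[9, 9, 1, 1] sum 20 len 4
[9, 9, 1, 1, 3] sum 23 len 5
[9, 9, 1, 1, 3, 8] sum 31 len 6
[9, 9, 1, 1, 3, 8, 0] sum 31 len 7
[9, 9, 1, 1, 3, 8, 0, 2] sum 33 len 8
[9, 1, 1, 3, 8, 0, 2, 5] sum 29 len 8
[9, 1, 1, 3, 8, 0, 2, 5, 0] sum 29 len 9
[1, 1, 3, 8, 0, 2, 5, 0, 8] sum 28 len 9
[1, 1, 3, 8, 0, 2, 5, 0, 8, 2] sum 30 len 10
[1, 1, 3, 8, 0, 2, 5, 0, 8, 2, 6] sum 36 len 11
[8, 0, 2, 5, 0, 8, 2, 6, 5] sum 36 len 9
Longest length seen: 11.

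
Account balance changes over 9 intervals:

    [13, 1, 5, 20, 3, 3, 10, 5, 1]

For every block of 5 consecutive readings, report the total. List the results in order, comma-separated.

[13, 1, 5, 20, 3] → sum 42
[1, 5, 20, 3, 3] → sum 32
[5, 20, 3, 3, 10] → sum 41
[20, 3, 3, 10, 5] → sum 41
[3, 3, 10, 5, 1] → sum 22

42, 32, 41, 41, 22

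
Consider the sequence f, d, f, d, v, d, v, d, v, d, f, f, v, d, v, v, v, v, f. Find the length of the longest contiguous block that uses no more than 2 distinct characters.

add f: window [f] (1 distinct), len 1
add d: window [f, d] (2 distinct), len 2
add f: window [f, d, f] (2 distinct), len 3
add d: window [f, d, f, d] (2 distinct), len 4
add v: window [d, v] (2 distinct), len 2
add d: window [d, v, d] (2 distinct), len 3
add v: window [d, v, d, v] (2 distinct), len 4
add d: window [d, v, d, v, d] (2 distinct), len 5
add v: window [d, v, d, v, d, v] (2 distinct), len 6
add d: window [d, v, d, v, d, v, d] (2 distinct), len 7
add f: window [d, f] (2 distinct), len 2
add f: window [d, f, f] (2 distinct), len 3
add v: window [f, f, v] (2 distinct), len 3
add d: window [v, d] (2 distinct), len 2
add v: window [v, d, v] (2 distinct), len 3
add v: window [v, d, v, v] (2 distinct), len 4
add v: window [v, d, v, v, v] (2 distinct), len 5
add v: window [v, d, v, v, v, v] (2 distinct), len 6
add f: window [v, v, v, v, f] (2 distinct), len 5
Longest length with ≤2 distinct: 7.

7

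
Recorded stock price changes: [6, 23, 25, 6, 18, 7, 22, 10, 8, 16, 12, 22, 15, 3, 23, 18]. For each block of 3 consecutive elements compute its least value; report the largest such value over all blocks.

12

Each size-3 window and its min:
[6, 23, 25] → min 6
[23, 25, 6] → min 6
[25, 6, 18] → min 6
[6, 18, 7] → min 6
[18, 7, 22] → min 7
[7, 22, 10] → min 7
[22, 10, 8] → min 8
[10, 8, 16] → min 8
[8, 16, 12] → min 8
[16, 12, 22] → min 12
[12, 22, 15] → min 12
[22, 15, 3] → min 3
[15, 3, 23] → min 3
[3, 23, 18] → min 3
Largest of these is 12.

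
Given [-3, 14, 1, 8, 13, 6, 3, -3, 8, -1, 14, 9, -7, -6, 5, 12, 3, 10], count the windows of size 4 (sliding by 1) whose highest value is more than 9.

12

-3 14 1 8 → max 14  > 9 ✓
14 1 8 13 → max 14  > 9 ✓
1 8 13 6 → max 13  > 9 ✓
8 13 6 3 → max 13  > 9 ✓
13 6 3 -3 → max 13  > 9 ✓
6 3 -3 8 → max 8
3 -3 8 -1 → max 8
-3 8 -1 14 → max 14  > 9 ✓
8 -1 14 9 → max 14  > 9 ✓
-1 14 9 -7 → max 14  > 9 ✓
14 9 -7 -6 → max 14  > 9 ✓
9 -7 -6 5 → max 9
-7 -6 5 12 → max 12  > 9 ✓
-6 5 12 3 → max 12  > 9 ✓
5 12 3 10 → max 12  > 9 ✓
12 windows satisfy the condition.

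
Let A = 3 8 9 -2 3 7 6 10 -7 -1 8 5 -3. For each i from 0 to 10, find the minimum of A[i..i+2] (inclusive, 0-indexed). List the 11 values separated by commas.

3, -2, -2, -2, 3, 6, -7, -7, -7, -1, -3

Sliding a size-3 window across the 13 values:
(3, 8, 9) → min 3
(8, 9, -2) → min -2
(9, -2, 3) → min -2
(-2, 3, 7) → min -2
(3, 7, 6) → min 3
(7, 6, 10) → min 6
(6, 10, -7) → min -7
(10, -7, -1) → min -7
(-7, -1, 8) → min -7
(-1, 8, 5) → min -1
(8, 5, -3) → min -3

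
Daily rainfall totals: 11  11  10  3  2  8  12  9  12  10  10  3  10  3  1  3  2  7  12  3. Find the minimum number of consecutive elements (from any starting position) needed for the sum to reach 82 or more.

Extend right; whenever the sum reaches 82, record the length and shrink from the left:
add 11: running sum 11 < 82
add 11: running sum 22 < 82
add 10: running sum 32 < 82
add 3: running sum 35 < 82
add 2: running sum 37 < 82
add 8: running sum 45 < 82
add 12: running sum 57 < 82
add 9: running sum 66 < 82
add 12: running sum 78 < 82
end 9: [11, 11, 10, 3, 2, 8, 12, 9, 12, 10] sum 88, len 10
end 10: [11, 10, 3, 2, 8, 12, 9, 12, 10, 10] sum 87, len 10
end 11: [11, 10, 3, 2, 8, 12, 9, 12, 10, 10, 3] sum 90, len 11
end 12: [10, 3, 2, 8, 12, 9, 12, 10, 10, 3, 10] sum 89, len 11
end 13: [3, 2, 8, 12, 9, 12, 10, 10, 3, 10, 3] sum 82, len 11
end 14: [3, 2, 8, 12, 9, 12, 10, 10, 3, 10, 3, 1] sum 83, len 12
end 15: [2, 8, 12, 9, 12, 10, 10, 3, 10, 3, 1, 3] sum 83, len 12
end 16: [8, 12, 9, 12, 10, 10, 3, 10, 3, 1, 3, 2] sum 83, len 12
end 17: [12, 9, 12, 10, 10, 3, 10, 3, 1, 3, 2, 7] sum 82, len 12
end 18: [9, 12, 10, 10, 3, 10, 3, 1, 3, 2, 7, 12] sum 82, len 12
end 19: [9, 12, 10, 10, 3, 10, 3, 1, 3, 2, 7, 12, 3] sum 85, len 13
Shortest qualifying length: 10.

10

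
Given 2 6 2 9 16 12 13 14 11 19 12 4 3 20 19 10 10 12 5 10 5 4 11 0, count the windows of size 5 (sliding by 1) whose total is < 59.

13

(2, 6, 2, 9, 16) → sum 35  < 59 ✓
(6, 2, 9, 16, 12) → sum 45  < 59 ✓
(2, 9, 16, 12, 13) → sum 52  < 59 ✓
(9, 16, 12, 13, 14) → sum 64
(16, 12, 13, 14, 11) → sum 66
(12, 13, 14, 11, 19) → sum 69
(13, 14, 11, 19, 12) → sum 69
(14, 11, 19, 12, 4) → sum 60
(11, 19, 12, 4, 3) → sum 49  < 59 ✓
(19, 12, 4, 3, 20) → sum 58  < 59 ✓
(12, 4, 3, 20, 19) → sum 58  < 59 ✓
(4, 3, 20, 19, 10) → sum 56  < 59 ✓
(3, 20, 19, 10, 10) → sum 62
(20, 19, 10, 10, 12) → sum 71
(19, 10, 10, 12, 5) → sum 56  < 59 ✓
(10, 10, 12, 5, 10) → sum 47  < 59 ✓
(10, 12, 5, 10, 5) → sum 42  < 59 ✓
(12, 5, 10, 5, 4) → sum 36  < 59 ✓
(5, 10, 5, 4, 11) → sum 35  < 59 ✓
(10, 5, 4, 11, 0) → sum 30  < 59 ✓
13 windows satisfy the condition.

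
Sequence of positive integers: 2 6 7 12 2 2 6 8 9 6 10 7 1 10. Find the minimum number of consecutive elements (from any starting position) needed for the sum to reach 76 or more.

12

Extend right; whenever the sum reaches 76, record the length and shrink from the left:
add 2: running sum 2 < 76
add 6: running sum 8 < 76
add 7: running sum 15 < 76
add 12: running sum 27 < 76
add 2: running sum 29 < 76
add 2: running sum 31 < 76
add 6: running sum 37 < 76
add 8: running sum 45 < 76
add 9: running sum 54 < 76
add 6: running sum 60 < 76
add 10: running sum 70 < 76
end 11: [2, 6, 7, 12, 2, 2, 6, 8, 9, 6, 10, 7] sum 77, len 12
end 12: [6, 7, 12, 2, 2, 6, 8, 9, 6, 10, 7, 1] sum 76, len 12
end 13: [7, 12, 2, 2, 6, 8, 9, 6, 10, 7, 1, 10] sum 80, len 12
Shortest qualifying length: 12.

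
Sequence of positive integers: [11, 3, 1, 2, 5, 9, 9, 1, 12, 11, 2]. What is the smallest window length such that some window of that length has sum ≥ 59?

10

add 11: running sum 11 < 59
add 3: running sum 14 < 59
add 1: running sum 15 < 59
add 2: running sum 17 < 59
add 5: running sum 22 < 59
add 9: running sum 31 < 59
add 9: running sum 40 < 59
add 1: running sum 41 < 59
add 12: running sum 53 < 59
end 9: [11, 3, 1, 2, 5, 9, 9, 1, 12, 11] sum 64, len 10
end 10: [11, 3, 1, 2, 5, 9, 9, 1, 12, 11, 2] sum 66, len 11
Shortest qualifying length: 10.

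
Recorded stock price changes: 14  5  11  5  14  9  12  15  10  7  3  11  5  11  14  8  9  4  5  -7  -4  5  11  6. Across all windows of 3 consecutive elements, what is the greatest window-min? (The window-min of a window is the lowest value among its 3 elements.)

Each size-3 window and its min:
14 5 11 → min 5
5 11 5 → min 5
11 5 14 → min 5
5 14 9 → min 5
14 9 12 → min 9
9 12 15 → min 9
12 15 10 → min 10
15 10 7 → min 7
10 7 3 → min 3
7 3 11 → min 3
3 11 5 → min 3
11 5 11 → min 5
5 11 14 → min 5
11 14 8 → min 8
14 8 9 → min 8
8 9 4 → min 4
9 4 5 → min 4
4 5 -7 → min -7
5 -7 -4 → min -7
-7 -4 5 → min -7
-4 5 11 → min -4
5 11 6 → min 5
Greatest of these is 10.

10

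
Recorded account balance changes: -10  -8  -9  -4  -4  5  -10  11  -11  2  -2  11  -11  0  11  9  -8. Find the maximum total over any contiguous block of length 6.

Window sums for each of the 12 positions:
-10 -8 -9 -4 -4 5 → sum -30
-8 -9 -4 -4 5 -10 → sum -30
-9 -4 -4 5 -10 11 → sum -11
-4 -4 5 -10 11 -11 → sum -13
-4 5 -10 11 -11 2 → sum -7
5 -10 11 -11 2 -2 → sum -5
-10 11 -11 2 -2 11 → sum 1
11 -11 2 -2 11 -11 → sum 0
-11 2 -2 11 -11 0 → sum -11
2 -2 11 -11 0 11 → sum 11
-2 11 -11 0 11 9 → sum 18
11 -11 0 11 9 -8 → sum 12
Maximum of these is 18.

18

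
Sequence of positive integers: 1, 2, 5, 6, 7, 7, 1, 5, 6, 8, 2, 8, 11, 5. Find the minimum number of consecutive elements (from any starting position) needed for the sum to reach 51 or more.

add 1: running sum 1 < 51
add 2: running sum 3 < 51
add 5: running sum 8 < 51
add 6: running sum 14 < 51
add 7: running sum 21 < 51
add 7: running sum 28 < 51
add 1: running sum 29 < 51
add 5: running sum 34 < 51
add 6: running sum 40 < 51
add 8: running sum 48 < 51
add 2: running sum 50 < 51
add 8: shortest ending here [5, 6, 7, 7, 1, 5, 6, 8, 2, 8] sum 55, len 10
add 11: shortest ending here [7, 7, 1, 5, 6, 8, 2, 8, 11] sum 55, len 9
add 5: shortest ending here [7, 1, 5, 6, 8, 2, 8, 11, 5] sum 53, len 9
Shortest qualifying length: 9.

9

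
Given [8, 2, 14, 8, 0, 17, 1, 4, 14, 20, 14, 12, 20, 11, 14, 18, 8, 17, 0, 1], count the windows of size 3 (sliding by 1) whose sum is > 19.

(8, 2, 14) → sum 24  > 19 ✓
(2, 14, 8) → sum 24  > 19 ✓
(14, 8, 0) → sum 22  > 19 ✓
(8, 0, 17) → sum 25  > 19 ✓
(0, 17, 1) → sum 18
(17, 1, 4) → sum 22  > 19 ✓
(1, 4, 14) → sum 19
(4, 14, 20) → sum 38  > 19 ✓
(14, 20, 14) → sum 48  > 19 ✓
(20, 14, 12) → sum 46  > 19 ✓
(14, 12, 20) → sum 46  > 19 ✓
(12, 20, 11) → sum 43  > 19 ✓
(20, 11, 14) → sum 45  > 19 ✓
(11, 14, 18) → sum 43  > 19 ✓
(14, 18, 8) → sum 40  > 19 ✓
(18, 8, 17) → sum 43  > 19 ✓
(8, 17, 0) → sum 25  > 19 ✓
(17, 0, 1) → sum 18
15 windows satisfy the condition.

15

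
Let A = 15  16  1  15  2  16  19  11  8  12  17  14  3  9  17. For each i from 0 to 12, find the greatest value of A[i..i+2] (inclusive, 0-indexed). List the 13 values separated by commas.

16, 16, 15, 16, 19, 19, 19, 12, 17, 17, 17, 14, 17

Sliding a size-3 window across the 15 values:
15 16 1 → max 16
16 1 15 → max 16
1 15 2 → max 15
15 2 16 → max 16
2 16 19 → max 19
16 19 11 → max 19
19 11 8 → max 19
11 8 12 → max 12
8 12 17 → max 17
12 17 14 → max 17
17 14 3 → max 17
14 3 9 → max 14
3 9 17 → max 17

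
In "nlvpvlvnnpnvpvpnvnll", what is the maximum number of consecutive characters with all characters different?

add n: [n] len 1
add l: [n, l] len 2
add v: [n, l, v] len 3
add p: [n, l, v, p] len 4
add v (repeat v, move left end past it): [p, v] len 2
add l: [p, v, l] len 3
add v (repeat v, move left end past it): [l, v] len 2
add n: [l, v, n] len 3
add n (repeat n, move left end past it): [n] len 1
add p: [n, p] len 2
add n (repeat n, move left end past it): [p, n] len 2
add v: [p, n, v] len 3
add p (repeat p, move left end past it): [n, v, p] len 3
add v (repeat v, move left end past it): [p, v] len 2
add p (repeat p, move left end past it): [v, p] len 2
add n: [v, p, n] len 3
add v (repeat v, move left end past it): [p, n, v] len 3
add n (repeat n, move left end past it): [v, n] len 2
add l: [v, n, l] len 3
add l (repeat l, move left end past it): [l] len 1
Longest all-distinct length: 4.

4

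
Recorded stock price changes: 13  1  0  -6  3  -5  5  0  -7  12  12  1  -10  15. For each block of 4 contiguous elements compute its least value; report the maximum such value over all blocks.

13 1 0 -6 → min -6
1 0 -6 3 → min -6
0 -6 3 -5 → min -6
-6 3 -5 5 → min -6
3 -5 5 0 → min -5
-5 5 0 -7 → min -7
5 0 -7 12 → min -7
0 -7 12 12 → min -7
-7 12 12 1 → min -7
12 12 1 -10 → min -10
12 1 -10 15 → min -10
Maximum of these is -5.

-5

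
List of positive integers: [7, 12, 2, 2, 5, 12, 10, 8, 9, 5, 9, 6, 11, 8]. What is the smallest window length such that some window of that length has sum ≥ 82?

10

add 7: running sum 7 < 82
add 12: running sum 19 < 82
add 2: running sum 21 < 82
add 2: running sum 23 < 82
add 5: running sum 28 < 82
add 12: running sum 40 < 82
add 10: running sum 50 < 82
add 8: running sum 58 < 82
add 9: running sum 67 < 82
add 5: running sum 72 < 82
add 9: running sum 81 < 82
end 11: [7, 12, 2, 2, 5, 12, 10, 8, 9, 5, 9, 6] sum 87, len 12
end 12: [12, 2, 2, 5, 12, 10, 8, 9, 5, 9, 6, 11] sum 91, len 12
end 13: [5, 12, 10, 8, 9, 5, 9, 6, 11, 8] sum 83, len 10
Shortest qualifying length: 10.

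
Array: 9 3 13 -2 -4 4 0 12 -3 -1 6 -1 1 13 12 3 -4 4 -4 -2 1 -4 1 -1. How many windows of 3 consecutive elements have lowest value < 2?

9 3 13 → min 3
3 13 -2 → min -2  < 2 ✓
13 -2 -4 → min -4  < 2 ✓
-2 -4 4 → min -4  < 2 ✓
-4 4 0 → min -4  < 2 ✓
4 0 12 → min 0  < 2 ✓
0 12 -3 → min -3  < 2 ✓
12 -3 -1 → min -3  < 2 ✓
-3 -1 6 → min -3  < 2 ✓
-1 6 -1 → min -1  < 2 ✓
6 -1 1 → min -1  < 2 ✓
-1 1 13 → min -1  < 2 ✓
1 13 12 → min 1  < 2 ✓
13 12 3 → min 3
12 3 -4 → min -4  < 2 ✓
3 -4 4 → min -4  < 2 ✓
-4 4 -4 → min -4  < 2 ✓
4 -4 -2 → min -4  < 2 ✓
-4 -2 1 → min -4  < 2 ✓
-2 1 -4 → min -4  < 2 ✓
1 -4 1 → min -4  < 2 ✓
-4 1 -1 → min -4  < 2 ✓
20 windows satisfy the condition.

20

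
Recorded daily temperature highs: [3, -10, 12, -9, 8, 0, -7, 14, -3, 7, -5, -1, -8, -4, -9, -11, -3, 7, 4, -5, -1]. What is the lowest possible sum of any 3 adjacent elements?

-24

3 -10 12 → sum 5
-10 12 -9 → sum -7
12 -9 8 → sum 11
-9 8 0 → sum -1
8 0 -7 → sum 1
0 -7 14 → sum 7
-7 14 -3 → sum 4
14 -3 7 → sum 18
-3 7 -5 → sum -1
7 -5 -1 → sum 1
-5 -1 -8 → sum -14
-1 -8 -4 → sum -13
-8 -4 -9 → sum -21
-4 -9 -11 → sum -24
-9 -11 -3 → sum -23
-11 -3 7 → sum -7
-3 7 4 → sum 8
7 4 -5 → sum 6
4 -5 -1 → sum -2
Lowest of these is -24.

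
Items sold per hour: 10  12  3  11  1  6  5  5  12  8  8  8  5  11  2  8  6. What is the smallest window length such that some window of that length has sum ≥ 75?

Extend right; whenever the sum reaches 75, record the length and shrink from the left:
add 10: running sum 10 < 75
add 12: running sum 22 < 75
add 3: running sum 25 < 75
add 11: running sum 36 < 75
add 1: running sum 37 < 75
add 6: running sum 43 < 75
add 5: running sum 48 < 75
add 5: running sum 53 < 75
add 12: running sum 65 < 75
add 8: running sum 73 < 75
end 10: [10, 12, 3, 11, 1, 6, 5, 5, 12, 8, 8] sum 81, len 11
end 11: [12, 3, 11, 1, 6, 5, 5, 12, 8, 8, 8] sum 79, len 11
end 12: [12, 3, 11, 1, 6, 5, 5, 12, 8, 8, 8, 5] sum 84, len 12
end 13: [11, 1, 6, 5, 5, 12, 8, 8, 8, 5, 11] sum 80, len 11
end 14: [11, 1, 6, 5, 5, 12, 8, 8, 8, 5, 11, 2] sum 82, len 12
end 15: [6, 5, 5, 12, 8, 8, 8, 5, 11, 2, 8] sum 78, len 11
end 16: [5, 5, 12, 8, 8, 8, 5, 11, 2, 8, 6] sum 78, len 11
Shortest qualifying length: 11.

11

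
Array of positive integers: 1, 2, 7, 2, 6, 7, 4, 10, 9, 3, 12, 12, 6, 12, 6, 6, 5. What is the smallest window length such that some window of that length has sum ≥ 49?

6

add 1: running sum 1 < 49
add 2: running sum 3 < 49
add 7: running sum 10 < 49
add 2: running sum 12 < 49
add 6: running sum 18 < 49
add 7: running sum 25 < 49
add 4: running sum 29 < 49
add 10: running sum 39 < 49
add 9: running sum 48 < 49
end 9: [2, 7, 2, 6, 7, 4, 10, 9, 3] sum 50, len 9
end 10: [6, 7, 4, 10, 9, 3, 12] sum 51, len 7
end 11: [4, 10, 9, 3, 12, 12] sum 50, len 6
end 12: [10, 9, 3, 12, 12, 6] sum 52, len 6
end 13: [9, 3, 12, 12, 6, 12] sum 54, len 6
end 14: [3, 12, 12, 6, 12, 6] sum 51, len 6
end 15: [12, 12, 6, 12, 6, 6] sum 54, len 6
end 16: [12, 12, 6, 12, 6, 6, 5] sum 59, len 7
Shortest qualifying length: 6.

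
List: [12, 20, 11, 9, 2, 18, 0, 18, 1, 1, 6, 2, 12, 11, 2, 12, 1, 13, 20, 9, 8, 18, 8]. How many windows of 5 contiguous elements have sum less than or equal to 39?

12 20 11 9 2 → sum 54
20 11 9 2 18 → sum 60
11 9 2 18 0 → sum 40
9 2 18 0 18 → sum 47
2 18 0 18 1 → sum 39  ≤ 39 ✓
18 0 18 1 1 → sum 38  ≤ 39 ✓
0 18 1 1 6 → sum 26  ≤ 39 ✓
18 1 1 6 2 → sum 28  ≤ 39 ✓
1 1 6 2 12 → sum 22  ≤ 39 ✓
1 6 2 12 11 → sum 32  ≤ 39 ✓
6 2 12 11 2 → sum 33  ≤ 39 ✓
2 12 11 2 12 → sum 39  ≤ 39 ✓
12 11 2 12 1 → sum 38  ≤ 39 ✓
11 2 12 1 13 → sum 39  ≤ 39 ✓
2 12 1 13 20 → sum 48
12 1 13 20 9 → sum 55
1 13 20 9 8 → sum 51
13 20 9 8 18 → sum 68
20 9 8 18 8 → sum 63
10 windows satisfy the condition.

10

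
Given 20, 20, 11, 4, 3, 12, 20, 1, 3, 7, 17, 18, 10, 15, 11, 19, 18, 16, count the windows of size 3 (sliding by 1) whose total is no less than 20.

20 20 11 → sum 51  ≥ 20 ✓
20 11 4 → sum 35  ≥ 20 ✓
11 4 3 → sum 18
4 3 12 → sum 19
3 12 20 → sum 35  ≥ 20 ✓
12 20 1 → sum 33  ≥ 20 ✓
20 1 3 → sum 24  ≥ 20 ✓
1 3 7 → sum 11
3 7 17 → sum 27  ≥ 20 ✓
7 17 18 → sum 42  ≥ 20 ✓
17 18 10 → sum 45  ≥ 20 ✓
18 10 15 → sum 43  ≥ 20 ✓
10 15 11 → sum 36  ≥ 20 ✓
15 11 19 → sum 45  ≥ 20 ✓
11 19 18 → sum 48  ≥ 20 ✓
19 18 16 → sum 53  ≥ 20 ✓
13 windows satisfy the condition.

13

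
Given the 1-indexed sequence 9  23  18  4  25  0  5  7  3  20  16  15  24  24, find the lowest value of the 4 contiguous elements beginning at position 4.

Elements at indices 4..7: 4, 25, 0, 5
min(4, 25, 0, 5) = 0

0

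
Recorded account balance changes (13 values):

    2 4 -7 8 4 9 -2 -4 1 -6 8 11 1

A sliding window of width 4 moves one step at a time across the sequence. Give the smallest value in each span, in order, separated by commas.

Sliding a size-4 window across the 13 values:
2 4 -7 8 → min -7
4 -7 8 4 → min -7
-7 8 4 9 → min -7
8 4 9 -2 → min -2
4 9 -2 -4 → min -4
9 -2 -4 1 → min -4
-2 -4 1 -6 → min -6
-4 1 -6 8 → min -6
1 -6 8 11 → min -6
-6 8 11 1 → min -6

-7, -7, -7, -2, -4, -4, -6, -6, -6, -6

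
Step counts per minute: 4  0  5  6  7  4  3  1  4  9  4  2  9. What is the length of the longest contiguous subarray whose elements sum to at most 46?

add 4: [4] sum 4, len 1
add 0: [4, 0] sum 4, len 2
add 5: [4, 0, 5] sum 9, len 3
add 6: [4, 0, 5, 6] sum 15, len 4
add 7: [4, 0, 5, 6, 7] sum 22, len 5
add 4: [4, 0, 5, 6, 7, 4] sum 26, len 6
add 3: [4, 0, 5, 6, 7, 4, 3] sum 29, len 7
add 1: [4, 0, 5, 6, 7, 4, 3, 1] sum 30, len 8
add 4: [4, 0, 5, 6, 7, 4, 3, 1, 4] sum 34, len 9
add 9: [4, 0, 5, 6, 7, 4, 3, 1, 4, 9] sum 43, len 10
add 4: [0, 5, 6, 7, 4, 3, 1, 4, 9, 4] sum 43, len 10
add 2: [0, 5, 6, 7, 4, 3, 1, 4, 9, 4, 2] sum 45, len 11
add 9: [7, 4, 3, 1, 4, 9, 4, 2, 9] sum 43, len 9
Longest length seen: 11.

11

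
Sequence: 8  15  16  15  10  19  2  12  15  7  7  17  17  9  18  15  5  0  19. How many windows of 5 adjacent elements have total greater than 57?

(8, 15, 16, 15, 10) → sum 64  > 57 ✓
(15, 16, 15, 10, 19) → sum 75  > 57 ✓
(16, 15, 10, 19, 2) → sum 62  > 57 ✓
(15, 10, 19, 2, 12) → sum 58  > 57 ✓
(10, 19, 2, 12, 15) → sum 58  > 57 ✓
(19, 2, 12, 15, 7) → sum 55
(2, 12, 15, 7, 7) → sum 43
(12, 15, 7, 7, 17) → sum 58  > 57 ✓
(15, 7, 7, 17, 17) → sum 63  > 57 ✓
(7, 7, 17, 17, 9) → sum 57
(7, 17, 17, 9, 18) → sum 68  > 57 ✓
(17, 17, 9, 18, 15) → sum 76  > 57 ✓
(17, 9, 18, 15, 5) → sum 64  > 57 ✓
(9, 18, 15, 5, 0) → sum 47
(18, 15, 5, 0, 19) → sum 57
10 windows satisfy the condition.

10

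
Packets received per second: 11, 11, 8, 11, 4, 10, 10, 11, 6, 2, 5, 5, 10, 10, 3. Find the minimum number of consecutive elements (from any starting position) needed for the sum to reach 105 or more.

add 11: running sum 11 < 105
add 11: running sum 22 < 105
add 8: running sum 30 < 105
add 11: running sum 41 < 105
add 4: running sum 45 < 105
add 10: running sum 55 < 105
add 10: running sum 65 < 105
add 11: running sum 76 < 105
add 6: running sum 82 < 105
add 2: running sum 84 < 105
add 5: running sum 89 < 105
add 5: running sum 94 < 105
add 10: running sum 104 < 105
add 10: shortest ending here [11, 11, 8, 11, 4, 10, 10, 11, 6, 2, 5, 5, 10, 10] sum 114, len 14
add 3: shortest ending here [11, 8, 11, 4, 10, 10, 11, 6, 2, 5, 5, 10, 10, 3] sum 106, len 14
Shortest qualifying length: 14.

14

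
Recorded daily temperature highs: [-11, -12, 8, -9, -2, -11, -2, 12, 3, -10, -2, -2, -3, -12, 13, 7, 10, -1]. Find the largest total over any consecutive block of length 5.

17

Each size-5 window and its sum:
[-11, -12, 8, -9, -2] → sum -26
[-12, 8, -9, -2, -11] → sum -26
[8, -9, -2, -11, -2] → sum -16
[-9, -2, -11, -2, 12] → sum -12
[-2, -11, -2, 12, 3] → sum 0
[-11, -2, 12, 3, -10] → sum -8
[-2, 12, 3, -10, -2] → sum 1
[12, 3, -10, -2, -2] → sum 1
[3, -10, -2, -2, -3] → sum -14
[-10, -2, -2, -3, -12] → sum -29
[-2, -2, -3, -12, 13] → sum -6
[-2, -3, -12, 13, 7] → sum 3
[-3, -12, 13, 7, 10] → sum 15
[-12, 13, 7, 10, -1] → sum 17
Largest of these is 17.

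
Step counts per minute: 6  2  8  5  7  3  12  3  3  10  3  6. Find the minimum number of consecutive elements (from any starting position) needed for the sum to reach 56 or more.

10

add 6: running sum 6 < 56
add 2: running sum 8 < 56
add 8: running sum 16 < 56
add 5: running sum 21 < 56
add 7: running sum 28 < 56
add 3: running sum 31 < 56
add 12: running sum 43 < 56
add 3: running sum 46 < 56
add 3: running sum 49 < 56
add 10: shortest ending here [6, 2, 8, 5, 7, 3, 12, 3, 3, 10] sum 59, len 10
add 3: shortest ending here [2, 8, 5, 7, 3, 12, 3, 3, 10, 3] sum 56, len 10
add 6: shortest ending here [8, 5, 7, 3, 12, 3, 3, 10, 3, 6] sum 60, len 10
Shortest qualifying length: 10.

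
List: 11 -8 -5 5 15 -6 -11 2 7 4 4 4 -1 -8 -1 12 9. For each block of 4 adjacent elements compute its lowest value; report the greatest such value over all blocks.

11 -8 -5 5 → min -8
-8 -5 5 15 → min -8
-5 5 15 -6 → min -6
5 15 -6 -11 → min -11
15 -6 -11 2 → min -11
-6 -11 2 7 → min -11
-11 2 7 4 → min -11
2 7 4 4 → min 2
7 4 4 4 → min 4
4 4 4 -1 → min -1
4 4 -1 -8 → min -8
4 -1 -8 -1 → min -8
-1 -8 -1 12 → min -8
-8 -1 12 9 → min -8
Greatest of these is 4.

4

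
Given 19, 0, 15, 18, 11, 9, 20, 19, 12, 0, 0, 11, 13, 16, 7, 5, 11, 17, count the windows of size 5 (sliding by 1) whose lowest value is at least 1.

6

19 0 15 18 11 → min 0
0 15 18 11 9 → min 0
15 18 11 9 20 → min 9  ≥ 1 ✓
18 11 9 20 19 → min 9  ≥ 1 ✓
11 9 20 19 12 → min 9  ≥ 1 ✓
9 20 19 12 0 → min 0
20 19 12 0 0 → min 0
19 12 0 0 11 → min 0
12 0 0 11 13 → min 0
0 0 11 13 16 → min 0
0 11 13 16 7 → min 0
11 13 16 7 5 → min 5  ≥ 1 ✓
13 16 7 5 11 → min 5  ≥ 1 ✓
16 7 5 11 17 → min 5  ≥ 1 ✓
6 windows satisfy the condition.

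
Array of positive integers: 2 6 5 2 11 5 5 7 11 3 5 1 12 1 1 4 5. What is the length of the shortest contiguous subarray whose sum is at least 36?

5

add 2: running sum 2 < 36
add 6: running sum 8 < 36
add 5: running sum 13 < 36
add 2: running sum 15 < 36
add 11: running sum 26 < 36
add 5: running sum 31 < 36
add 5: shortest ending here [2, 6, 5, 2, 11, 5, 5] sum 36, len 7
add 7: shortest ending here [6, 5, 2, 11, 5, 5, 7] sum 41, len 7
add 11: shortest ending here [11, 5, 5, 7, 11] sum 39, len 5
add 3: shortest ending here [11, 5, 5, 7, 11, 3] sum 42, len 6
add 5: shortest ending here [5, 5, 7, 11, 3, 5] sum 36, len 6
add 1: shortest ending here [5, 5, 7, 11, 3, 5, 1] sum 37, len 7
add 12: shortest ending here [7, 11, 3, 5, 1, 12] sum 39, len 6
add 1: shortest ending here [7, 11, 3, 5, 1, 12, 1] sum 40, len 7
add 1: shortest ending here [7, 11, 3, 5, 1, 12, 1, 1] sum 41, len 8
add 4: shortest ending here [11, 3, 5, 1, 12, 1, 1, 4] sum 38, len 8
add 5: shortest ending here [11, 3, 5, 1, 12, 1, 1, 4, 5] sum 43, len 9
Shortest qualifying length: 5.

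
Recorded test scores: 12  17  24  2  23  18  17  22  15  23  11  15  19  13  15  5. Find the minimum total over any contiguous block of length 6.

78

(12, 17, 24, 2, 23, 18) → sum 96
(17, 24, 2, 23, 18, 17) → sum 101
(24, 2, 23, 18, 17, 22) → sum 106
(2, 23, 18, 17, 22, 15) → sum 97
(23, 18, 17, 22, 15, 23) → sum 118
(18, 17, 22, 15, 23, 11) → sum 106
(17, 22, 15, 23, 11, 15) → sum 103
(22, 15, 23, 11, 15, 19) → sum 105
(15, 23, 11, 15, 19, 13) → sum 96
(23, 11, 15, 19, 13, 15) → sum 96
(11, 15, 19, 13, 15, 5) → sum 78
Minimum of these is 78.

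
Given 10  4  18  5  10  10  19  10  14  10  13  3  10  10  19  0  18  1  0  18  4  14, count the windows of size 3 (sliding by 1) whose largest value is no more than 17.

6

[10, 4, 18] → max 18
[4, 18, 5] → max 18
[18, 5, 10] → max 18
[5, 10, 10] → max 10  ≤ 17 ✓
[10, 10, 19] → max 19
[10, 19, 10] → max 19
[19, 10, 14] → max 19
[10, 14, 10] → max 14  ≤ 17 ✓
[14, 10, 13] → max 14  ≤ 17 ✓
[10, 13, 3] → max 13  ≤ 17 ✓
[13, 3, 10] → max 13  ≤ 17 ✓
[3, 10, 10] → max 10  ≤ 17 ✓
[10, 10, 19] → max 19
[10, 19, 0] → max 19
[19, 0, 18] → max 19
[0, 18, 1] → max 18
[18, 1, 0] → max 18
[1, 0, 18] → max 18
[0, 18, 4] → max 18
[18, 4, 14] → max 18
6 windows satisfy the condition.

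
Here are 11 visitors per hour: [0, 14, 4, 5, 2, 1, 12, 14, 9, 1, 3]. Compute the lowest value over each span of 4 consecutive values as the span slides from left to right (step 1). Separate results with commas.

Sliding a size-4 window across the 11 values:
0 14 4 5 → min 0
14 4 5 2 → min 2
4 5 2 1 → min 1
5 2 1 12 → min 1
2 1 12 14 → min 1
1 12 14 9 → min 1
12 14 9 1 → min 1
14 9 1 3 → min 1

0, 2, 1, 1, 1, 1, 1, 1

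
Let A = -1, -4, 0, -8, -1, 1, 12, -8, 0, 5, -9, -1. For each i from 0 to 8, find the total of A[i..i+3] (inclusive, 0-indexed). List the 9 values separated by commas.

-13, -13, -8, 4, 4, 5, 9, -12, -5

[-1, -4, 0, -8] → sum -13
[-4, 0, -8, -1] → sum -13
[0, -8, -1, 1] → sum -8
[-8, -1, 1, 12] → sum 4
[-1, 1, 12, -8] → sum 4
[1, 12, -8, 0] → sum 5
[12, -8, 0, 5] → sum 9
[-8, 0, 5, -9] → sum -12
[0, 5, -9, -1] → sum -5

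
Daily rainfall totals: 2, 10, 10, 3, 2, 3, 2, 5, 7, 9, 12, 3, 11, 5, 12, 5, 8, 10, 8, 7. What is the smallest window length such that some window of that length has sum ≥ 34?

Extend right; whenever the sum reaches 34, record the length and shrink from the left:
add 2: running sum 2 < 34
add 10: running sum 12 < 34
add 10: running sum 22 < 34
add 3: running sum 25 < 34
add 2: running sum 27 < 34
add 3: running sum 30 < 34
add 2: running sum 32 < 34
end 7: [10, 10, 3, 2, 3, 2, 5] sum 35, len 7
end 8: [10, 10, 3, 2, 3, 2, 5, 7] sum 42, len 8
end 9: [10, 3, 2, 3, 2, 5, 7, 9] sum 41, len 8
end 10: [2, 5, 7, 9, 12] sum 35, len 5
end 11: [5, 7, 9, 12, 3] sum 36, len 5
end 12: [9, 12, 3, 11] sum 35, len 4
end 13: [9, 12, 3, 11, 5] sum 40, len 5
end 14: [12, 3, 11, 5, 12] sum 43, len 5
end 15: [3, 11, 5, 12, 5] sum 36, len 5
end 16: [11, 5, 12, 5, 8] sum 41, len 5
end 17: [12, 5, 8, 10] sum 35, len 4
end 18: [12, 5, 8, 10, 8] sum 43, len 5
end 19: [5, 8, 10, 8, 7] sum 38, len 5
Shortest qualifying length: 4.

4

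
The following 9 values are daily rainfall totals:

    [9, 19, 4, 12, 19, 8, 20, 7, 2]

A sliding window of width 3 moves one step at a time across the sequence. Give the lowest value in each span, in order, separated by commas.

4, 4, 4, 8, 8, 7, 2

9 19 4 → min 4
19 4 12 → min 4
4 12 19 → min 4
12 19 8 → min 8
19 8 20 → min 8
8 20 7 → min 7
20 7 2 → min 2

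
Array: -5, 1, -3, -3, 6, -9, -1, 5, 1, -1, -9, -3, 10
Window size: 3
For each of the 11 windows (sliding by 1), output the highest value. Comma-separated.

[-5, 1, -3] → max 1
[1, -3, -3] → max 1
[-3, -3, 6] → max 6
[-3, 6, -9] → max 6
[6, -9, -1] → max 6
[-9, -1, 5] → max 5
[-1, 5, 1] → max 5
[5, 1, -1] → max 5
[1, -1, -9] → max 1
[-1, -9, -3] → max -1
[-9, -3, 10] → max 10

1, 1, 6, 6, 6, 5, 5, 5, 1, -1, 10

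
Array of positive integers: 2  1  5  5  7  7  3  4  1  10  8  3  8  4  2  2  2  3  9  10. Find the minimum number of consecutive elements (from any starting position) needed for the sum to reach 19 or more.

2

add 2: running sum 2 < 19
add 1: running sum 3 < 19
add 5: running sum 8 < 19
add 5: running sum 13 < 19
add 7: shortest ending here [2, 1, 5, 5, 7] sum 20, len 5
add 7: shortest ending here [5, 7, 7] sum 19, len 3
add 3: shortest ending here [5, 7, 7, 3] sum 22, len 4
add 4: shortest ending here [7, 7, 3, 4] sum 21, len 4
add 1: shortest ending here [7, 7, 3, 4, 1] sum 22, len 5
add 10: shortest ending here [7, 3, 4, 1, 10] sum 25, len 5
add 8: shortest ending here [1, 10, 8] sum 19, len 3
add 3: shortest ending here [10, 8, 3] sum 21, len 3
add 8: shortest ending here [8, 3, 8] sum 19, len 3
add 4: shortest ending here [8, 3, 8, 4] sum 23, len 4
add 2: shortest ending here [8, 3, 8, 4, 2] sum 25, len 5
add 2: shortest ending here [3, 8, 4, 2, 2] sum 19, len 5
add 2: shortest ending here [3, 8, 4, 2, 2, 2] sum 21, len 6
add 3: shortest ending here [8, 4, 2, 2, 2, 3] sum 21, len 6
add 9: shortest ending here [4, 2, 2, 2, 3, 9] sum 22, len 6
add 10: shortest ending here [9, 10] sum 19, len 2
Shortest qualifying length: 2.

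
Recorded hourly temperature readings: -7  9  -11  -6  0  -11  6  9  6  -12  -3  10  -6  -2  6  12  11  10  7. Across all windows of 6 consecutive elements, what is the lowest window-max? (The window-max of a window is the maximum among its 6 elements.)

Each size-6 window and its max:
-7 9 -11 -6 0 -11 → max 9
9 -11 -6 0 -11 6 → max 9
-11 -6 0 -11 6 9 → max 9
-6 0 -11 6 9 6 → max 9
0 -11 6 9 6 -12 → max 9
-11 6 9 6 -12 -3 → max 9
6 9 6 -12 -3 10 → max 10
9 6 -12 -3 10 -6 → max 10
6 -12 -3 10 -6 -2 → max 10
-12 -3 10 -6 -2 6 → max 10
-3 10 -6 -2 6 12 → max 12
10 -6 -2 6 12 11 → max 12
-6 -2 6 12 11 10 → max 12
-2 6 12 11 10 7 → max 12
Lowest of these is 9.

9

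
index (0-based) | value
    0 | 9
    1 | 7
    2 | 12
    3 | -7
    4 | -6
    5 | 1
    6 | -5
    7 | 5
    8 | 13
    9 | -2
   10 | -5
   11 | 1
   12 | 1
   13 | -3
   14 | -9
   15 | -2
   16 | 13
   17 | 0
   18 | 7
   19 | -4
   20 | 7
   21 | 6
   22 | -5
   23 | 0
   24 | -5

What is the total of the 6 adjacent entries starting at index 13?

6

Elements at indices 13..18: -3, -9, -2, 13, 0, 7
sum(-3, -9, -2, 13, 0, 7) = 6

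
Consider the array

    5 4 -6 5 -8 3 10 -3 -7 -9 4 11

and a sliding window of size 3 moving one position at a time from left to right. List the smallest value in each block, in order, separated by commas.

(5, 4, -6) → min -6
(4, -6, 5) → min -6
(-6, 5, -8) → min -8
(5, -8, 3) → min -8
(-8, 3, 10) → min -8
(3, 10, -3) → min -3
(10, -3, -7) → min -7
(-3, -7, -9) → min -9
(-7, -9, 4) → min -9
(-9, 4, 11) → min -9

-6, -6, -8, -8, -8, -3, -7, -9, -9, -9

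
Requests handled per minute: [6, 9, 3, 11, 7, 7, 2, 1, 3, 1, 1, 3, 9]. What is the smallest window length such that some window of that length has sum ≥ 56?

add 6: running sum 6 < 56
add 9: running sum 15 < 56
add 3: running sum 18 < 56
add 11: running sum 29 < 56
add 7: running sum 36 < 56
add 7: running sum 43 < 56
add 2: running sum 45 < 56
add 1: running sum 46 < 56
add 3: running sum 49 < 56
add 1: running sum 50 < 56
add 1: running sum 51 < 56
add 3: running sum 54 < 56
add 9: shortest ending here [9, 3, 11, 7, 7, 2, 1, 3, 1, 1, 3, 9] sum 57, len 12
Shortest qualifying length: 12.

12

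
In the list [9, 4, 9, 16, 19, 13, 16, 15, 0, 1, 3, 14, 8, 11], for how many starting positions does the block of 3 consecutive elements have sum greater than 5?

11

[9, 4, 9] → sum 22  > 5 ✓
[4, 9, 16] → sum 29  > 5 ✓
[9, 16, 19] → sum 44  > 5 ✓
[16, 19, 13] → sum 48  > 5 ✓
[19, 13, 16] → sum 48  > 5 ✓
[13, 16, 15] → sum 44  > 5 ✓
[16, 15, 0] → sum 31  > 5 ✓
[15, 0, 1] → sum 16  > 5 ✓
[0, 1, 3] → sum 4
[1, 3, 14] → sum 18  > 5 ✓
[3, 14, 8] → sum 25  > 5 ✓
[14, 8, 11] → sum 33  > 5 ✓
11 windows satisfy the condition.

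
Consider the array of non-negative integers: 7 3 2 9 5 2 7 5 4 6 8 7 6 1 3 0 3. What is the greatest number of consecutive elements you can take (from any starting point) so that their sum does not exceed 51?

[7] sum 7 len 1
[7, 3] sum 10 len 2
[7, 3, 2] sum 12 len 3
[7, 3, 2, 9] sum 21 len 4
[7, 3, 2, 9, 5] sum 26 len 5
[7, 3, 2, 9, 5, 2] sum 28 len 6
[7, 3, 2, 9, 5, 2, 7] sum 35 len 7
[7, 3, 2, 9, 5, 2, 7, 5] sum 40 len 8
[7, 3, 2, 9, 5, 2, 7, 5, 4] sum 44 len 9
[7, 3, 2, 9, 5, 2, 7, 5, 4, 6] sum 50 len 10
[3, 2, 9, 5, 2, 7, 5, 4, 6, 8] sum 51 len 10
[5, 2, 7, 5, 4, 6, 8, 7] sum 44 len 8
[5, 2, 7, 5, 4, 6, 8, 7, 6] sum 50 len 9
[5, 2, 7, 5, 4, 6, 8, 7, 6, 1] sum 51 len 10
[2, 7, 5, 4, 6, 8, 7, 6, 1, 3] sum 49 len 10
[2, 7, 5, 4, 6, 8, 7, 6, 1, 3, 0] sum 49 len 11
[7, 5, 4, 6, 8, 7, 6, 1, 3, 0, 3] sum 50 len 11
Longest length seen: 11.

11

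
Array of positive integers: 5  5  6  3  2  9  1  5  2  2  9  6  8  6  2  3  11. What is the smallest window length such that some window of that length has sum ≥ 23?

add 5: running sum 5 < 23
add 5: running sum 10 < 23
add 6: running sum 16 < 23
add 3: running sum 19 < 23
add 2: running sum 21 < 23
add 9: shortest ending here [5, 6, 3, 2, 9] sum 25, len 5
add 1: shortest ending here [5, 6, 3, 2, 9, 1] sum 26, len 6
add 5: shortest ending here [6, 3, 2, 9, 1, 5] sum 26, len 6
add 2: shortest ending here [6, 3, 2, 9, 1, 5, 2] sum 28, len 7
add 2: shortest ending here [3, 2, 9, 1, 5, 2, 2] sum 24, len 7
add 9: shortest ending here [9, 1, 5, 2, 2, 9] sum 28, len 6
add 6: shortest ending here [5, 2, 2, 9, 6] sum 24, len 5
add 8: shortest ending here [9, 6, 8] sum 23, len 3
add 6: shortest ending here [9, 6, 8, 6] sum 29, len 4
add 2: shortest ending here [9, 6, 8, 6, 2] sum 31, len 5
add 3: shortest ending here [6, 8, 6, 2, 3] sum 25, len 5
add 11: shortest ending here [8, 6, 2, 3, 11] sum 30, len 5
Shortest qualifying length: 3.

3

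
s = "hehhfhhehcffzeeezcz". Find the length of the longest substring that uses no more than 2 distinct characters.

Extend right; when distinct count exceeds 2, shrink from the left:
[h] 1 distinct, len 1
[h, e] 2 distinct, len 2
[h, e, h] 2 distinct, len 3
[h, e, h, h] 2 distinct, len 4
[h, h, f] 2 distinct, len 3
[h, h, f, h] 2 distinct, len 4
[h, h, f, h, h] 2 distinct, len 5
[h, h, e] 2 distinct, len 3
[h, h, e, h] 2 distinct, len 4
[h, c] 2 distinct, len 2
[c, f] 2 distinct, len 2
[c, f, f] 2 distinct, len 3
[f, f, z] 2 distinct, len 3
[z, e] 2 distinct, len 2
[z, e, e] 2 distinct, len 3
[z, e, e, e] 2 distinct, len 4
[z, e, e, e, z] 2 distinct, len 5
[z, c] 2 distinct, len 2
[z, c, z] 2 distinct, len 3
Longest length with ≤2 distinct: 5.

5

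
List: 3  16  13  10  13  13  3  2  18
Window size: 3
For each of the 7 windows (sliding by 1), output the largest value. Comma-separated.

(3, 16, 13) → max 16
(16, 13, 10) → max 16
(13, 10, 13) → max 13
(10, 13, 13) → max 13
(13, 13, 3) → max 13
(13, 3, 2) → max 13
(3, 2, 18) → max 18

16, 16, 13, 13, 13, 13, 18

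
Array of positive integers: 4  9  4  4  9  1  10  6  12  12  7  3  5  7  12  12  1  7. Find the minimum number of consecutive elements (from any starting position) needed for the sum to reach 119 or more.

17

add 4: running sum 4 < 119
add 9: running sum 13 < 119
add 4: running sum 17 < 119
add 4: running sum 21 < 119
add 9: running sum 30 < 119
add 1: running sum 31 < 119
add 10: running sum 41 < 119
add 6: running sum 47 < 119
add 12: running sum 59 < 119
add 12: running sum 71 < 119
add 7: running sum 78 < 119
add 3: running sum 81 < 119
add 5: running sum 86 < 119
add 7: running sum 93 < 119
add 12: running sum 105 < 119
add 12: running sum 117 < 119
add 1: running sum 118 < 119
end 17: [9, 4, 4, 9, 1, 10, 6, 12, 12, 7, 3, 5, 7, 12, 12, 1, 7] sum 121, len 17
Shortest qualifying length: 17.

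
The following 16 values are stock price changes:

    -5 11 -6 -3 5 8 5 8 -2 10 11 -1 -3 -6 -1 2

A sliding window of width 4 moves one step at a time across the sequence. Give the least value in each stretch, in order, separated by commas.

Sliding a size-4 window across the 16 values:
-5 11 -6 -3 → min -6
11 -6 -3 5 → min -6
-6 -3 5 8 → min -6
-3 5 8 5 → min -3
5 8 5 8 → min 5
8 5 8 -2 → min -2
5 8 -2 10 → min -2
8 -2 10 11 → min -2
-2 10 11 -1 → min -2
10 11 -1 -3 → min -3
11 -1 -3 -6 → min -6
-1 -3 -6 -1 → min -6
-3 -6 -1 2 → min -6

-6, -6, -6, -3, 5, -2, -2, -2, -2, -3, -6, -6, -6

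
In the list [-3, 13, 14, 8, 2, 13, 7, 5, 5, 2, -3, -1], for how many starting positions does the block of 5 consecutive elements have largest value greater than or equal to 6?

7

(-3, 13, 14, 8, 2) → max 14  ≥ 6 ✓
(13, 14, 8, 2, 13) → max 14  ≥ 6 ✓
(14, 8, 2, 13, 7) → max 14  ≥ 6 ✓
(8, 2, 13, 7, 5) → max 13  ≥ 6 ✓
(2, 13, 7, 5, 5) → max 13  ≥ 6 ✓
(13, 7, 5, 5, 2) → max 13  ≥ 6 ✓
(7, 5, 5, 2, -3) → max 7  ≥ 6 ✓
(5, 5, 2, -3, -1) → max 5
7 windows satisfy the condition.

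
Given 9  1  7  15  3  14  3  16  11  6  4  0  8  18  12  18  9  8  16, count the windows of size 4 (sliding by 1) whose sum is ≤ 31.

(9, 1, 7, 15) → sum 32
(1, 7, 15, 3) → sum 26  ≤ 31 ✓
(7, 15, 3, 14) → sum 39
(15, 3, 14, 3) → sum 35
(3, 14, 3, 16) → sum 36
(14, 3, 16, 11) → sum 44
(3, 16, 11, 6) → sum 36
(16, 11, 6, 4) → sum 37
(11, 6, 4, 0) → sum 21  ≤ 31 ✓
(6, 4, 0, 8) → sum 18  ≤ 31 ✓
(4, 0, 8, 18) → sum 30  ≤ 31 ✓
(0, 8, 18, 12) → sum 38
(8, 18, 12, 18) → sum 56
(18, 12, 18, 9) → sum 57
(12, 18, 9, 8) → sum 47
(18, 9, 8, 16) → sum 51
4 windows satisfy the condition.

4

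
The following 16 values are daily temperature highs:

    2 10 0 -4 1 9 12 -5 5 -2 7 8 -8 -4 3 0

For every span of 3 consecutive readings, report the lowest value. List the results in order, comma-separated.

Sliding a size-3 window across the 16 values:
[2, 10, 0] → min 0
[10, 0, -4] → min -4
[0, -4, 1] → min -4
[-4, 1, 9] → min -4
[1, 9, 12] → min 1
[9, 12, -5] → min -5
[12, -5, 5] → min -5
[-5, 5, -2] → min -5
[5, -2, 7] → min -2
[-2, 7, 8] → min -2
[7, 8, -8] → min -8
[8, -8, -4] → min -8
[-8, -4, 3] → min -8
[-4, 3, 0] → min -4

0, -4, -4, -4, 1, -5, -5, -5, -2, -2, -8, -8, -8, -4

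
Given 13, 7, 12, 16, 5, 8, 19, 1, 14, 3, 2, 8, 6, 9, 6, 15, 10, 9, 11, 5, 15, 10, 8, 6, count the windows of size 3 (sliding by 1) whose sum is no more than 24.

13 7 12 → sum 32
7 12 16 → sum 35
12 16 5 → sum 33
16 5 8 → sum 29
5 8 19 → sum 32
8 19 1 → sum 28
19 1 14 → sum 34
1 14 3 → sum 18  ≤ 24 ✓
14 3 2 → sum 19  ≤ 24 ✓
3 2 8 → sum 13  ≤ 24 ✓
2 8 6 → sum 16  ≤ 24 ✓
8 6 9 → sum 23  ≤ 24 ✓
6 9 6 → sum 21  ≤ 24 ✓
9 6 15 → sum 30
6 15 10 → sum 31
15 10 9 → sum 34
10 9 11 → sum 30
9 11 5 → sum 25
11 5 15 → sum 31
5 15 10 → sum 30
15 10 8 → sum 33
10 8 6 → sum 24  ≤ 24 ✓
7 windows satisfy the condition.

7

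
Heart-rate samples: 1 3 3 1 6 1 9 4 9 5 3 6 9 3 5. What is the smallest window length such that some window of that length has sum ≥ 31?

add 1: running sum 1 < 31
add 3: running sum 4 < 31
add 3: running sum 7 < 31
add 1: running sum 8 < 31
add 6: running sum 14 < 31
add 1: running sum 15 < 31
add 9: running sum 24 < 31
add 4: running sum 28 < 31
end 8: [3, 1, 6, 1, 9, 4, 9] sum 33, len 7
end 9: [6, 1, 9, 4, 9, 5] sum 34, len 6
end 10: [1, 9, 4, 9, 5, 3] sum 31, len 6
end 11: [9, 4, 9, 5, 3, 6] sum 36, len 6
end 12: [9, 5, 3, 6, 9] sum 32, len 5
end 13: [9, 5, 3, 6, 9, 3] sum 35, len 6
end 14: [5, 3, 6, 9, 3, 5] sum 31, len 6
Shortest qualifying length: 5.

5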